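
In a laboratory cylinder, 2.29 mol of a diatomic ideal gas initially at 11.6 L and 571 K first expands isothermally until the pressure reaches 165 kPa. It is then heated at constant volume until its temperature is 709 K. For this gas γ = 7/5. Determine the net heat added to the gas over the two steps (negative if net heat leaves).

P₁ = nRT₁/V₁ = 2.29×8.314×571/11.6 = 937 kPa.
Step 1 — Isothermal: T stays 571 K; PV = const ⇒ V₂ = 65.9 L, P₂ = 165 kPa.
ΔU = 0 (ideal gas, T constant).
W = nRT ln(V₂/V₁) = 2.29×8.314×571×ln(5.68) = 18900 J.
Q = ΔU + W = 18900 J.
State after step 1: P = 165 kPa, V = 65.9 L, T = 571 K.
Step 2 — Isochoric: V stays 65.9 L; P/T = const ⇒ T₂ = 709 K, P₂ = 205 kPa.
W = 0 (no volume change).
ΔU = nCvΔT = 2.29×20.8×(709−571) = 6570 J.
Q = ΔU = 6570 J.
Net over both steps: W = 18900 J, Q = 25500 J, ΔU = 6570 J.

25500 J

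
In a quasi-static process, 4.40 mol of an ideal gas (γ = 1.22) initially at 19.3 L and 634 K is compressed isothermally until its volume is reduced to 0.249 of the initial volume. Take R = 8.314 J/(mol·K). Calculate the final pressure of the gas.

4830 kPa

P₁ = nRT₁/V₁ = 4.40×8.314×634/19.3 = 1200 kPa.
Isothermal: T stays 634 K; PV = const ⇒ V₂ = 4.81 L, P₂ = 4830 kPa.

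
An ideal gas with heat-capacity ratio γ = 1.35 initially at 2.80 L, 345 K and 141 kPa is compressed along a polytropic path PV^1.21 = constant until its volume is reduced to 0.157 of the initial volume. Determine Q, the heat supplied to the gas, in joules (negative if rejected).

-357 J

n = P₁V₁/(RT₁) = 141×2.80/(8.314×345) = 0.138 mol.
Polytropic n=1.21: T₂ = T₁(V₁/V₂)^(n−1) = 345×(6.37)^0.21 = 509 K; P₂ = P₁(V₁/V₂)^n = 1320 kPa.
W = (P₁V₁−P₂V₂)/(n−1) = (141×2.80−1320×0.440)/0.21 = -893 J.
ΔU = nCvΔT = 0.138×23.8×(509−345) = 536 J.
Q = ΔU + W = -357 J.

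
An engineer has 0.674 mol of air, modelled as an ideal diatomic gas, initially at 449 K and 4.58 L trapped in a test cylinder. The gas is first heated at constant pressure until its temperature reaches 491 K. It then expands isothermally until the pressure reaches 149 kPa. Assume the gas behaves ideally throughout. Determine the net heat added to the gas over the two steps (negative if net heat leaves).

P₁ = nRT₁/V₁ = 0.674×8.314×449/4.58 = 549 kPa.
Step 1 — Isobaric: P stays 549 kPa; V/T = const ⇒ T₂ = 491 K, V₂ = 5.01 L.
W = PΔV = 549×(5.01−4.58) kPa·L = 235 J.
ΔU = nCvΔT = 0.674×20.8×(491−449) = 588 J.
Q = ΔU + W = nCpΔT = 824 J.
State after step 1: P = 549 kPa, V = 5.01 L, T = 491 K.
Step 2 — Isothermal: T stays 491 K; PV = const ⇒ V₂ = 18.5 L, P₂ = 149 kPa.
ΔU = 0 (ideal gas, T constant).
W = nRT ln(V₂/V₁) = 0.674×8.314×491×ln(3.69) = 3590 J.
Q = ΔU + W = 3590 J.
Net over both steps: W = 3830 J, Q = 4410 J, ΔU = 588 J.

4410 J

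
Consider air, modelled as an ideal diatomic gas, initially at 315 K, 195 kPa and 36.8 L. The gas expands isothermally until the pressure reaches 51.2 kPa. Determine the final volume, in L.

140 L

Isothermal: T stays 315 K; PV = const ⇒ V₂ = 140 L, P₂ = 51.2 kPa.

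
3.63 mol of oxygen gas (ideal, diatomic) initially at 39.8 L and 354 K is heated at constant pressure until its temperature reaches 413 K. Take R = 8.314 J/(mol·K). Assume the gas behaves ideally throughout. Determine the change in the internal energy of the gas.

4450 J

P₁ = nRT₁/V₁ = 3.63×8.314×354/39.8 = 268 kPa.
Isobaric: P stays 268 kPa; V/T = const ⇒ T₂ = 413 K, V₂ = 46.4 L.
For an ideal gas ΔU = nCvΔT with Cv = (5/2)R = 20.8 J/(mol·K).
ΔU = 3.63×20.8×(413−354) = 4450 J.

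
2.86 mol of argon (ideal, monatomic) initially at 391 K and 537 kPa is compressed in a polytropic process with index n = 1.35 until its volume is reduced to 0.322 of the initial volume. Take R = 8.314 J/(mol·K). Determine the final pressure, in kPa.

2480 kPa

V₁ = nRT₁/P₁ = 2.86×8.314×391/537 = 17.3 L.
Polytropic n=1.35: T₂ = T₁(V₁/V₂)^(n−1) = 391×(3.11)^0.35 = 581 K; P₂ = P₁(V₁/V₂)^n = 2480 kPa.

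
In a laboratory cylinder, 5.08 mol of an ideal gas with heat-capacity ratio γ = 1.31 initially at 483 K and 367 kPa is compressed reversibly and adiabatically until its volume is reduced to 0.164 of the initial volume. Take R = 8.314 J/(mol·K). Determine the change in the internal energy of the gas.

49400 J

V₁ = nRT₁/P₁ = 5.08×8.314×483/367 = 55.6 L.
Adiabatic: TV^(γ−1) = const ⇒ T₂ = 483×(6.10)^0.310 = 846 K; PV^γ = const ⇒ P₂ = 3920 kPa.
For an ideal gas ΔU = nCvΔT with Cv = R/(γ−1) = 26.8 J/(mol·K).
ΔU = 5.08×26.8×(846−483) = 49400 J.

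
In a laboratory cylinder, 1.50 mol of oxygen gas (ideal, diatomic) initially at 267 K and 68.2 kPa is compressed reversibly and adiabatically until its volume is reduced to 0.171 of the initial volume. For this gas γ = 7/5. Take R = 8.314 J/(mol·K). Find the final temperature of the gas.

541 K

V₁ = nRT₁/P₁ = 1.50×8.314×267/68.2 = 48.8 L.
Adiabatic: TV^(γ−1) = const ⇒ T₂ = 267×(5.85)^0.400 = 541 K; PV^γ = const ⇒ P₂ = 808 kPa.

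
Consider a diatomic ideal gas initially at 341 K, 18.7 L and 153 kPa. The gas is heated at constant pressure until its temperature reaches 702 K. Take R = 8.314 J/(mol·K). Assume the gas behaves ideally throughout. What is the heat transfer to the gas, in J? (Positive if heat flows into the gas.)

10600 J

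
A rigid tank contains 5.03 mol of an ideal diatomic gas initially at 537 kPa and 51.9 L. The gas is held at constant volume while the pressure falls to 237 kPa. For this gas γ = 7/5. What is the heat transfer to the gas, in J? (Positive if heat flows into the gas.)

-38900 J

T₁ = P₁V₁/(nR) = 537×51.9/(5.03×8.314) = 666 K.
Isochoric: V stays 51.9 L; P/T = const ⇒ T₂ = 294 K, P₂ = 237 kPa.
W = 0 (no volume change).
ΔU = nCvΔT = 5.03×20.8×(294−666) = -38900 J.
Q = ΔU = -38900 J.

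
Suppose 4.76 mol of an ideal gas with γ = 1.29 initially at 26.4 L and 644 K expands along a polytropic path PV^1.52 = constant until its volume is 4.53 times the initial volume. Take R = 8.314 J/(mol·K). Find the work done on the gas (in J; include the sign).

P₁ = nRT₁/V₁ = 4.76×8.314×644/26.4 = 965 kPa.
Polytropic n=1.52: T₂ = T₁(V₁/V₂)^(n−1) = 644×(0.221)^0.52 = 294 K; P₂ = P₁(V₁/V₂)^n = 97.1 kPa.
W = (P₁V₁−P₂V₂)/(n−1) = (965×26.4−97.1×120)/0.52 = 26700 J.
Work done on the gas = −W_by = -26700 J.

-26700 J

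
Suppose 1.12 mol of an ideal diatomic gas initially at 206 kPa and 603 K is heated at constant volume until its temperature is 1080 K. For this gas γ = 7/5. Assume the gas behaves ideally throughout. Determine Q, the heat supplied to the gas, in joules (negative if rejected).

V₁ = nRT₁/P₁ = 1.12×8.314×603/206 = 27.3 L.
Isochoric: V stays 27.3 L; P/T = const ⇒ T₂ = 1080 K, P₂ = 369 kPa.
W = 0 (no volume change).
ΔU = nCvΔT = 1.12×20.8×(1080−603) = 11100 J.
Q = ΔU = 11100 J.

11100 J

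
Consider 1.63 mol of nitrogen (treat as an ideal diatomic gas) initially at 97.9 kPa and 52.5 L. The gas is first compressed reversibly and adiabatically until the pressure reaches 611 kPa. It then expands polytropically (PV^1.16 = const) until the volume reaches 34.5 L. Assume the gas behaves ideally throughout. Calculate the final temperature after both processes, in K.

T₁ = P₁V₁/(nR) = 97.9×52.5/(1.63×8.314) = 379 K.
Step 1 — Adiabatic: T₂/T₁ = (P₂/P₁)^((γ−1)/γ) ⇒ T₂ = 379×(6.24)^0.286 = 640 K; V₂ = 14.2 L.
ΔU = nCvΔT = 1.63×20.8×(640−379) = 8830 J.
Q = 0 for an adiabatic process, so W = −ΔU = -8830 J.
State after step 1: P = 611 kPa, V = 14.2 L, T = 640 K.
Step 2 — Polytropic n=1.16: T₂ = T₁(V₁/V₂)^(n−1) = 640×(0.411)^0.16 = 555 K; P₂ = P₁(V₁/V₂)^n = 218 kPa.
W = (P₁V₁−P₂V₂)/(n−1) = (611×14.2−218×34.5)/0.16 = 7180 J.
ΔU = nCvΔT = 1.63×20.8×(555−640) = -2870 J.
Q = ΔU + W = 4310 J.
Net over both steps: W = -1650 J, Q = 4310 J, ΔU = 5960 J.

555 K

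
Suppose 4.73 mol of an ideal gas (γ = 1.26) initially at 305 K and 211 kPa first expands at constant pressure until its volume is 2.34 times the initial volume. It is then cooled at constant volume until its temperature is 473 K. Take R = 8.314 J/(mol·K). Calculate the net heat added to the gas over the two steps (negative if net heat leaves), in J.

41500 J

V₁ = nRT₁/P₁ = 4.73×8.314×305/211 = 56.8 L.
Step 1 — Isobaric: P stays 211 kPa; V/T = const ⇒ T₂ = 714 K, V₂ = 133 L.
W = PΔV = 211×(133−56.8) kPa·L = 16100 J.
ΔU = nCvΔT = 4.73×32.0×(714−305) = 61800 J.
Q = ΔU + W = nCpΔT = 77900 J.
State after step 1: P = 211 kPa, V = 133 L, T = 714 K.
Step 2 — Isochoric: V stays 133 L; P/T = const ⇒ T₂ = 473 K, P₂ = 140 kPa.
W = 0 (no volume change).
ΔU = nCvΔT = 4.73×32.0×(473−714) = -36400 J.
Q = ΔU = -36400 J.
Net over both steps: W = 16100 J, Q = 41500 J, ΔU = 25400 J.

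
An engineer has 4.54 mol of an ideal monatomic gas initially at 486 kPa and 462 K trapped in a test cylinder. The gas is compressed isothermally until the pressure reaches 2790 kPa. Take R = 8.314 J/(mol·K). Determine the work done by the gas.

V₁ = nRT₁/P₁ = 4.54×8.314×462/486 = 35.9 L.
Isothermal: T stays 462 K; PV = const ⇒ V₂ = 6.25 L, P₂ = 2790 kPa.
W = nRT ln(V₂/V₁) = 4.54×8.314×462×ln(0.174) = -30500 J.

-30500 J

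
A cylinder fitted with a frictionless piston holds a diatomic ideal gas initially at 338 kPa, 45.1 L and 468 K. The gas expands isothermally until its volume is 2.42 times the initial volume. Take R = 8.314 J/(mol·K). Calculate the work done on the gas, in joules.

n = P₁V₁/(RT₁) = 338×45.1/(8.314×468) = 3.92 mol.
Isothermal: T stays 468 K; PV = const ⇒ V₂ = 109 L, P₂ = 140 kPa.
W = nRT ln(V₂/V₁) = 3.92×8.314×468×ln(2.42) = 13500 J.
Work done on the gas = −W_by = -13500 J.

-13500 J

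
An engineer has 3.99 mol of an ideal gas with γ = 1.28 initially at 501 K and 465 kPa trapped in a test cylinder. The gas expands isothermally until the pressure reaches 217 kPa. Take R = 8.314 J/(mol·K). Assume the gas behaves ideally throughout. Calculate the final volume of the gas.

76.6 L

V₁ = nRT₁/P₁ = 3.99×8.314×501/465 = 35.7 L.
Isothermal: T stays 501 K; PV = const ⇒ V₂ = 76.6 L, P₂ = 217 kPa.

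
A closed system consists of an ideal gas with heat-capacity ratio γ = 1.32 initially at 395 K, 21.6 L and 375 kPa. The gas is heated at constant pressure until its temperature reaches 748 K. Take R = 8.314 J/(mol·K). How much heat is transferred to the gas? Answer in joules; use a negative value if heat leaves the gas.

n = P₁V₁/(RT₁) = 375×21.6/(8.314×395) = 2.47 mol.
Isobaric: P stays 375 kPa; V/T = const ⇒ T₂ = 748 K, V₂ = 40.9 L.
W = PΔV = 375×(40.9−21.6) kPa·L = 7240 J.
ΔU = nCvΔT = 2.47×26.0×(748−395) = 22600 J.
Q = ΔU + W = nCpΔT = 29900 J.

29900 J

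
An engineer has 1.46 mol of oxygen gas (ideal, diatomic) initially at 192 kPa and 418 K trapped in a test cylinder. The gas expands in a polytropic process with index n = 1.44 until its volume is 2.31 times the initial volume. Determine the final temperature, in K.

V₁ = nRT₁/P₁ = 1.46×8.314×418/192 = 26.4 L.
Polytropic n=1.44: T₂ = T₁(V₁/V₂)^(n−1) = 418×(0.433)^0.44 = 289 K; P₂ = P₁(V₁/V₂)^n = 57.5 kPa.

289 K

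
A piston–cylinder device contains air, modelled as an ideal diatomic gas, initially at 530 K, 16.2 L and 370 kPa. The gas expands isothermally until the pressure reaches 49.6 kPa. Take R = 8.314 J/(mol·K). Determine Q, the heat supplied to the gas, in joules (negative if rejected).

12000 J

n = P₁V₁/(RT₁) = 370×16.2/(8.314×530) = 1.36 mol.
Isothermal: T stays 530 K; PV = const ⇒ V₂ = 121 L, P₂ = 49.6 kPa.
ΔU = 0 (ideal gas, T constant).
W = nRT ln(V₂/V₁) = 1.36×8.314×530×ln(7.46) = 12000 J.
Q = ΔU + W = 12000 J.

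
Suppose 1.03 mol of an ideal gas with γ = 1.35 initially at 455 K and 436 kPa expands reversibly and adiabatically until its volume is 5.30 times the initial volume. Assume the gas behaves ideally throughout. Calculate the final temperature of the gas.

254 K

V₁ = nRT₁/P₁ = 1.03×8.314×455/436 = 8.94 L.
Adiabatic: TV^(γ−1) = const ⇒ T₂ = 455×(0.189)^0.350 = 254 K; PV^γ = const ⇒ P₂ = 45.9 kPa.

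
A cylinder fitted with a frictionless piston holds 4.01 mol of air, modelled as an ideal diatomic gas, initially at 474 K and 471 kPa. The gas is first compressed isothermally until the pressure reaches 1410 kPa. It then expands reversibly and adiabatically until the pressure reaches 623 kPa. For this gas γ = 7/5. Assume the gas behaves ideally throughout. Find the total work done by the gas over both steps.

V₁ = nRT₁/P₁ = 4.01×8.314×474/471 = 33.6 L.
Step 1 — Isothermal: T stays 474 K; PV = const ⇒ V₂ = 11.2 L, P₂ = 1410 kPa.
ΔU = 0 (ideal gas, T constant).
W = nRT ln(V₂/V₁) = 4.01×8.314×474×ln(0.334) = -17300 J.
Q = ΔU + W = -17300 J.
State after step 1: P = 1410 kPa, V = 11.2 L, T = 474 K.
Step 2 — Adiabatic: T₂/T₁ = (P₂/P₁)^((γ−1)/γ) ⇒ T₂ = 474×(0.442)^0.286 = 375 K; V₂ = 20.1 L.
ΔU = nCvΔT = 4.01×20.8×(375−474) = -8220 J.
Q = 0 for an adiabatic process, so W = −ΔU = 8220 J.
Net over both steps: W = -9100 J, Q = -17300 J, ΔU = -8220 J.

-9100 J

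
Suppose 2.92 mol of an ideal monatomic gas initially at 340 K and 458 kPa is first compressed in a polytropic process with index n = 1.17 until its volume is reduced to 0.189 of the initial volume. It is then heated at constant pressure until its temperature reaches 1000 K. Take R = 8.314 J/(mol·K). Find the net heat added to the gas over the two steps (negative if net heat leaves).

V₁ = nRT₁/P₁ = 2.92×8.314×340/458 = 18.0 L.
Step 1 — Polytropic n=1.17: T₂ = T₁(V₁/V₂)^(n−1) = 340×(5.29)^0.17 = 451 K; P₂ = P₁(V₁/V₂)^n = 3220 kPa.
W = (P₁V₁−P₂V₂)/(n−1) = (458×18.0−3220×3.41)/0.17 = -15900 J.
ΔU = nCvΔT = 2.92×12.5×(451−340) = 4050 J.
Q = ΔU + W = -11800 J.
State after step 1: P = 3220 kPa, V = 3.41 L, T = 451 K.
Step 2 — Isobaric: P stays 3220 kPa; V/T = const ⇒ T₂ = 1000 K, V₂ = 7.55 L.
W = PΔV = 3220×(7.55−3.41) kPa·L = 13300 J.
ΔU = nCvΔT = 2.92×12.5×(1000−451) = 20000 J.
Q = ΔU + W = nCpΔT = 33300 J.
Net over both steps: W = -2580 J, Q = 21500 J, ΔU = 24000 J.

21500 J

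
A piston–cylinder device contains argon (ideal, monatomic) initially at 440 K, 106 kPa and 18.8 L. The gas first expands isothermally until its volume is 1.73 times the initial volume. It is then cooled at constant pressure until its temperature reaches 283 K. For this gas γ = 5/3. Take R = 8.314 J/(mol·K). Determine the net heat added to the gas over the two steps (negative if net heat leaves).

n = P₁V₁/(RT₁) = 106×18.8/(8.314×440) = 0.545 mol.
Step 1 — Isothermal: T stays 440 K; PV = const ⇒ V₂ = 32.5 L, P₂ = 61.3 kPa.
ΔU = 0 (ideal gas, T constant).
W = nRT ln(V₂/V₁) = 0.545×8.314×440×ln(1.73) = 1090 J.
Q = ΔU + W = 1090 J.
State after step 1: P = 61.3 kPa, V = 32.5 L, T = 440 K.
Step 2 — Isobaric: P stays 61.3 kPa; V/T = const ⇒ T₂ = 283 K, V₂ = 20.9 L.
W = PΔV = 61.3×(20.9−32.5) kPa·L = -711 J.
ΔU = nCvΔT = 0.545×12.5×(283−440) = -1070 J.
Q = ΔU + W = nCpΔT = -1780 J.
Net over both steps: W = 381 J, Q = -685 J, ΔU = -1070 J.

-685 J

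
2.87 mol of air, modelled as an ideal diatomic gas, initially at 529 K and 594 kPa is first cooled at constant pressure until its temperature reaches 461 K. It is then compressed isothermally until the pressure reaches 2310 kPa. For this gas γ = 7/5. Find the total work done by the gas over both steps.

V₁ = nRT₁/P₁ = 2.87×8.314×529/594 = 21.3 L.
Step 1 — Isobaric: P stays 594 kPa; V/T = const ⇒ T₂ = 461 K, V₂ = 18.5 L.
W = PΔV = 594×(18.5−21.3) kPa·L = -1620 J.
ΔU = nCvΔT = 2.87×20.8×(461−529) = -4060 J.
Q = ΔU + W = nCpΔT = -5680 J.
State after step 1: P = 594 kPa, V = 18.5 L, T = 461 K.
Step 2 — Isothermal: T stays 461 K; PV = const ⇒ V₂ = 4.76 L, P₂ = 2310 kPa.
ΔU = 0 (ideal gas, T constant).
W = nRT ln(V₂/V₁) = 2.87×8.314×461×ln(0.257) = -14900 J.
Q = ΔU + W = -14900 J.
Net over both steps: W = -16600 J, Q = -20600 J, ΔU = -4060 J.

-16600 J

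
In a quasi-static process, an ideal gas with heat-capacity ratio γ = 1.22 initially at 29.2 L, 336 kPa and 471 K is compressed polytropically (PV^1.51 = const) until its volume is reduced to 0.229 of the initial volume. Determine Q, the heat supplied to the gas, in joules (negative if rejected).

28400 J

n = P₁V₁/(RT₁) = 336×29.2/(8.314×471) = 2.51 mol.
Polytropic n=1.51: T₂ = T₁(V₁/V₂)^(n−1) = 471×(4.37)^0.51 = 999 K; P₂ = P₁(V₁/V₂)^n = 3110 kPa.
W = (P₁V₁−P₂V₂)/(n−1) = (336×29.2−3110×6.69)/0.51 = -21600 J.
ΔU = nCvΔT = 2.51×37.8×(999−471) = 50000 J.
Q = ΔU + W = 28400 J.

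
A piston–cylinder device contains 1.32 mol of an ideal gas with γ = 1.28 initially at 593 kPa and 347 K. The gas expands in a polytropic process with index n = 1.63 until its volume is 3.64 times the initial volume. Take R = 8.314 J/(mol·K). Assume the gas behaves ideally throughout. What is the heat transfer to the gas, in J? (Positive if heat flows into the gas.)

V₁ = nRT₁/P₁ = 1.32×8.314×347/593 = 6.42 L.
Polytropic n=1.63: T₂ = T₁(V₁/V₂)^(n−1) = 347×(0.275)^0.63 = 154 K; P₂ = P₁(V₁/V₂)^n = 72.2 kPa.
W = (P₁V₁−P₂V₂)/(n−1) = (593×6.42−72.2×23.4)/0.63 = 3370 J.
ΔU = nCvΔT = 1.32×29.7×(154−347) = -7570 J.
Q = ΔU + W = -4210 J.

-4210 J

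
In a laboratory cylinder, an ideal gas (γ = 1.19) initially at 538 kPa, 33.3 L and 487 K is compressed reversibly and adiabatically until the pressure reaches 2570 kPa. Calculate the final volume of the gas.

8.95 L

Adiabatic: T₂/T₁ = (P₂/P₁)^((γ−1)/γ) ⇒ T₂ = 487×(4.78)^0.160 = 625 K; V₂ = 8.95 L.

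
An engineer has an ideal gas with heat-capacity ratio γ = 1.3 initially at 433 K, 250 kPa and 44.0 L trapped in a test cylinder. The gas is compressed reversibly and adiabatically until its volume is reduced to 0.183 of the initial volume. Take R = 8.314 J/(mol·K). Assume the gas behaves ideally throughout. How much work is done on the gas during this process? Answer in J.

24400 J

n = P₁V₁/(RT₁) = 250×44.0/(8.314×433) = 3.06 mol.
Adiabatic: TV^(γ−1) = const ⇒ T₂ = 433×(5.46)^0.300 = 721 K; PV^γ = const ⇒ P₂ = 2270 kPa.
ΔU = nCvΔT = 3.06×27.7×(721−433) = 24400 J.
Q = 0 for an adiabatic process, so W = −ΔU = -24400 J.
Work done on the gas = −W_by = 24400 J.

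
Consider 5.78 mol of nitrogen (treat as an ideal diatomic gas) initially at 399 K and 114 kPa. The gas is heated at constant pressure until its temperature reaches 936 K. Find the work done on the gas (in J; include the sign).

-25800 J

V₁ = nRT₁/P₁ = 5.78×8.314×399/114 = 168 L.
Isobaric: P stays 114 kPa; V/T = const ⇒ T₂ = 936 K, V₂ = 395 L.
W = PΔV = 114×(395−168) kPa·L = 25800 J.
Work done on the gas = −W_by = -25800 J.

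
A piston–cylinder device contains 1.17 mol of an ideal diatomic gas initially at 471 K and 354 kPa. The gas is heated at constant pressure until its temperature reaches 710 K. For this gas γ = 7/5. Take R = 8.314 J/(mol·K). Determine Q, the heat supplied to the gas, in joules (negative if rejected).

8140 J

V₁ = nRT₁/P₁ = 1.17×8.314×471/354 = 12.9 L.
Isobaric: P stays 354 kPa; V/T = const ⇒ T₂ = 710 K, V₂ = 19.5 L.
W = PΔV = 354×(19.5−12.9) kPa·L = 2320 J.
ΔU = nCvΔT = 1.17×20.8×(710−471) = 5810 J.
Q = ΔU + W = nCpΔT = 8140 J.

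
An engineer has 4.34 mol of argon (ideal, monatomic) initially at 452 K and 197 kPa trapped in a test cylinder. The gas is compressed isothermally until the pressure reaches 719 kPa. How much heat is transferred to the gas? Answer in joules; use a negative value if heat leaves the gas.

-21100 J

V₁ = nRT₁/P₁ = 4.34×8.314×452/197 = 82.8 L.
Isothermal: T stays 452 K; PV = const ⇒ V₂ = 22.7 L, P₂ = 719 kPa.
ΔU = 0 (ideal gas, T constant).
W = nRT ln(V₂/V₁) = 4.34×8.314×452×ln(0.274) = -21100 J.
Q = ΔU + W = -21100 J.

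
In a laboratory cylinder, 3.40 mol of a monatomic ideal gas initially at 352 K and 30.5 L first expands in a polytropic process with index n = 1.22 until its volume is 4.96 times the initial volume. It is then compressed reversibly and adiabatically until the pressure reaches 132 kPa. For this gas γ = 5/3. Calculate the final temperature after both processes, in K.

376 K

P₁ = nRT₁/V₁ = 3.40×8.314×352/30.5 = 326 kPa.
Step 1 — Polytropic n=1.22: T₂ = T₁(V₁/V₂)^(n−1) = 352×(0.202)^0.22 = 247 K; P₂ = P₁(V₁/V₂)^n = 46.2 kPa.
W = (P₁V₁−P₂V₂)/(n−1) = (326×30.5−46.2×151)/0.22 = 13400 J.
ΔU = nCvΔT = 3.40×12.5×(247−352) = -4430 J.
Q = ΔU + W = 9000 J.
State after step 1: P = 46.2 kPa, V = 151 L, T = 247 K.
Step 2 — Adiabatic: T₂/T₁ = (P₂/P₁)^((γ−1)/γ) ⇒ T₂ = 247×(2.85)^0.400 = 376 K; V₂ = 80.6 L.
ΔU = nCvΔT = 3.40×12.5×(376−247) = 5470 J.
Q = 0 for an adiabatic process, so W = −ΔU = -5470 J.
Net over both steps: W = 7960 J, Q = 9000 J, ΔU = 1040 J.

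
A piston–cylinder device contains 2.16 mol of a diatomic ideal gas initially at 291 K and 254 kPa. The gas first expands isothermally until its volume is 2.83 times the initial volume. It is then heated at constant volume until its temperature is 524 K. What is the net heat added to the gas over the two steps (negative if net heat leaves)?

15900 J

V₁ = nRT₁/P₁ = 2.16×8.314×291/254 = 20.6 L.
Step 1 — Isothermal: T stays 291 K; PV = const ⇒ V₂ = 58.2 L, P₂ = 89.8 kPa.
ΔU = 0 (ideal gas, T constant).
W = nRT ln(V₂/V₁) = 2.16×8.314×291×ln(2.83) = 5440 J.
Q = ΔU + W = 5440 J.
State after step 1: P = 89.8 kPa, V = 58.2 L, T = 291 K.
Step 2 — Isochoric: V stays 58.2 L; P/T = const ⇒ T₂ = 524 K, P₂ = 162 kPa.
W = 0 (no volume change).
ΔU = nCvΔT = 2.16×20.8×(524−291) = 10500 J.
Q = ΔU = 10500 J.
Net over both steps: W = 5440 J, Q = 15900 J, ΔU = 10500 J.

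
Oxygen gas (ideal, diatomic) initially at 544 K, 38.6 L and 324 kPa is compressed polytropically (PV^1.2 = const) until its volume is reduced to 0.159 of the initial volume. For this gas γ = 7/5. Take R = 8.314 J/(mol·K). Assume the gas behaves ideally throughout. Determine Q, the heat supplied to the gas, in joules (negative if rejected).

n = P₁V₁/(RT₁) = 324×38.6/(8.314×544) = 2.77 mol.
Polytropic n=1.2: T₂ = T₁(V₁/V₂)^(n−1) = 544×(6.29)^0.20 = 786 K; P₂ = P₁(V₁/V₂)^n = 2940 kPa.
W = (P₁V₁−P₂V₂)/(n−1) = (324×38.6−2940×6.14)/0.20 = -27800 J.
ΔU = nCvΔT = 2.77×20.8×(786−544) = 13900 J.
Q = ΔU + W = -13900 J.

-13900 J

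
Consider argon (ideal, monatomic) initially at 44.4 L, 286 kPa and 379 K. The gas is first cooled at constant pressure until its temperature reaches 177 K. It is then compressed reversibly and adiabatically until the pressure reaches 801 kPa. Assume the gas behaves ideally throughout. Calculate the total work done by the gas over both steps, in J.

-11300 J

n = P₁V₁/(RT₁) = 286×44.4/(8.314×379) = 4.03 mol.
Step 1 — Isobaric: P stays 286 kPa; V/T = const ⇒ T₂ = 177 K, V₂ = 20.7 L.
W = PΔV = 286×(20.7−44.4) kPa·L = -6770 J.
ΔU = nCvΔT = 4.03×12.5×(177−379) = -10200 J.
Q = ΔU + W = nCpΔT = -16900 J.
State after step 1: P = 286 kPa, V = 20.7 L, T = 177 K.
Step 2 — Adiabatic: T₂/T₁ = (P₂/P₁)^((γ−1)/γ) ⇒ T₂ = 177×(2.80)^0.400 = 267 K; V₂ = 11.2 L.
ΔU = nCvΔT = 4.03×12.5×(267−177) = 4530 J.
Q = 0 for an adiabatic process, so W = −ΔU = -4530 J.
Net over both steps: W = -11300 J, Q = -16900 J, ΔU = -5620 J.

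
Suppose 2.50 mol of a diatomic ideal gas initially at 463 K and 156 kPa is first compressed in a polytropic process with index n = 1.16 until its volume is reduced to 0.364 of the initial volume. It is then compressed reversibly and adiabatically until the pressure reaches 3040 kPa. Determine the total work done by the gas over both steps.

V₁ = nRT₁/P₁ = 2.50×8.314×463/156 = 61.7 L.
Step 1 — Polytropic n=1.16: T₂ = T₁(V₁/V₂)^(n−1) = 463×(2.75)^0.16 = 544 K; P₂ = P₁(V₁/V₂)^n = 504 kPa.
W = (P₁V₁−P₂V₂)/(n−1) = (156×61.7−504×22.5)/0.16 = -10600 J.
ΔU = nCvΔT = 2.50×20.8×(544−463) = 4220 J.
Q = ΔU + W = -6330 J.
State after step 1: P = 504 kPa, V = 22.5 L, T = 544 K.
Step 2 — Adiabatic: T₂/T₁ = (P₂/P₁)^((γ−1)/γ) ⇒ T₂ = 544×(6.03)^0.286 = 910 K; V₂ = 6.22 L.
ΔU = nCvΔT = 2.50×20.8×(910−544) = 19000 J.
Q = 0 for an adiabatic process, so W = −ΔU = -19000 J.
Net over both steps: W = -29500 J, Q = -6330 J, ΔU = 23200 J.

-29500 J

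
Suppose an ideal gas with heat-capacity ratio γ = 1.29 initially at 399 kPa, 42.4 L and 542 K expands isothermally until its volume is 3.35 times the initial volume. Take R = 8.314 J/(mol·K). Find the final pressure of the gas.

119 kPa

Isothermal: T stays 542 K; PV = const ⇒ V₂ = 142 L, P₂ = 119 kPa.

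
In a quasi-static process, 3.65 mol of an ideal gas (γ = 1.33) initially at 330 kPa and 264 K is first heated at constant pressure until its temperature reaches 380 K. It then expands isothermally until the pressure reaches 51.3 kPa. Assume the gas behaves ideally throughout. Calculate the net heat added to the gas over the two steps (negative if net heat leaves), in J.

35700 J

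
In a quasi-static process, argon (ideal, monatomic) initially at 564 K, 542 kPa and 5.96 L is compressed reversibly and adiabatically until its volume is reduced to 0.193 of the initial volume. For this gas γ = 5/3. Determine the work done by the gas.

-9660 J

n = P₁V₁/(RT₁) = 542×5.96/(8.314×564) = 0.689 mol.
Adiabatic: TV^(γ−1) = const ⇒ T₂ = 564×(5.18)^0.667 = 1690 K; PV^γ = const ⇒ P₂ = 8410 kPa.
ΔU = nCvΔT = 0.689×12.5×(1690−564) = 9660 J.
Q = 0 for an adiabatic process, so W = −ΔU = -9660 J.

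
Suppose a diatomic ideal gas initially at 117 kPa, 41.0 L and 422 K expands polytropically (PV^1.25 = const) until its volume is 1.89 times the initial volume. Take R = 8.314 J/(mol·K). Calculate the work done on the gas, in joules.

n = P₁V₁/(RT₁) = 117×41.0/(8.314×422) = 1.37 mol.
Polytropic n=1.25: T₂ = T₁(V₁/V₂)^(n−1) = 422×(0.529)^0.25 = 360 K; P₂ = P₁(V₁/V₂)^n = 52.8 kPa.
W = (P₁V₁−P₂V₂)/(n−1) = (117×41.0−52.8×77.5)/0.25 = 2820 J.
Work done on the gas = −W_by = -2820 J.

-2820 J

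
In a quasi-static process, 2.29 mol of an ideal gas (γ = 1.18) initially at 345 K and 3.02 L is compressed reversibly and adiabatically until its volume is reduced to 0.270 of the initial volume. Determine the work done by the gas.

-9700 J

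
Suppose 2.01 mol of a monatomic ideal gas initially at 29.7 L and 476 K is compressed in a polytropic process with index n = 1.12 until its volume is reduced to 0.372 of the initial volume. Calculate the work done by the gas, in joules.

-8350 J

P₁ = nRT₁/V₁ = 2.01×8.314×476/29.7 = 268 kPa.
Polytropic n=1.12: T₂ = T₁(V₁/V₂)^(n−1) = 476×(2.69)^0.12 = 536 K; P₂ = P₁(V₁/V₂)^n = 811 kPa.
W = (P₁V₁−P₂V₂)/(n−1) = (268×29.7−811×11.0)/0.12 = -8350 J.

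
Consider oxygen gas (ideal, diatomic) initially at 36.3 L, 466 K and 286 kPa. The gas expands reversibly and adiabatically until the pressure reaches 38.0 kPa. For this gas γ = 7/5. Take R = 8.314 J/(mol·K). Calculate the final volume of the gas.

153 L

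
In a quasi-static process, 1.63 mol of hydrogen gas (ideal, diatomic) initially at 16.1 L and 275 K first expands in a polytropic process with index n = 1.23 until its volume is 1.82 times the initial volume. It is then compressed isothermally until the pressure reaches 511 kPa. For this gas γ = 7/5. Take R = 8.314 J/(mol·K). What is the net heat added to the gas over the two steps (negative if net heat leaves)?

-4080 J

P₁ = nRT₁/V₁ = 1.63×8.314×275/16.1 = 231 kPa.
Step 1 — Polytropic n=1.23: T₂ = T₁(V₁/V₂)^(n−1) = 275×(0.549)^0.23 = 240 K; P₂ = P₁(V₁/V₂)^n = 111 kPa.
W = (P₁V₁−P₂V₂)/(n−1) = (231×16.1−111×29.3)/0.23 = 2080 J.
ΔU = nCvΔT = 1.63×20.8×(240−275) = -1200 J.
Q = ΔU + W = 886 J.
State after step 1: P = 111 kPa, V = 29.3 L, T = 240 K.
Step 2 — Isothermal: T stays 240 K; PV = const ⇒ V₂ = 6.35 L, P₂ = 511 kPa.
ΔU = 0 (ideal gas, T constant).
W = nRT ln(V₂/V₁) = 1.63×8.314×240×ln(0.217) = -4960 J.
Q = ΔU + W = -4960 J.
Net over both steps: W = -2880 J, Q = -4080 J, ΔU = -1200 J.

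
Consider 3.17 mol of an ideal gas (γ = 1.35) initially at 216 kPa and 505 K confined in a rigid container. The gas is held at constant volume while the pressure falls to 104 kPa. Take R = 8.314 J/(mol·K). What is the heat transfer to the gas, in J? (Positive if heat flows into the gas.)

V₁ = nRT₁/P₁ = 3.17×8.314×505/216 = 61.6 L.
Isochoric: V stays 61.6 L; P/T = const ⇒ T₂ = 243 K, P₂ = 104 kPa.
W = 0 (no volume change).
ΔU = nCvΔT = 3.17×23.8×(243−505) = -19700 J.
Q = ΔU = -19700 J.

-19700 J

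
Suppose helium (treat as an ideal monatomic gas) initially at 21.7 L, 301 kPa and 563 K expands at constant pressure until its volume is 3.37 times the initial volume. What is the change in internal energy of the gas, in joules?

23200 J

n = P₁V₁/(RT₁) = 301×21.7/(8.314×563) = 1.40 mol.
Isobaric: P stays 301 kPa; V/T = const ⇒ T₂ = 1900 K, V₂ = 73.1 L.
For an ideal gas ΔU = nCvΔT with Cv = (3/2)R = 12.5 J/(mol·K).
ΔU = 1.40×12.5×(1900−563) = 23200 J.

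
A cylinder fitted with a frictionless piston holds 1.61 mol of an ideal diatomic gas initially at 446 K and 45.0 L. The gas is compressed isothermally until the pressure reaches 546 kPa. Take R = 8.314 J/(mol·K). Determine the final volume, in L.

P₁ = nRT₁/V₁ = 1.61×8.314×446/45.0 = 133 kPa.
Isothermal: T stays 446 K; PV = const ⇒ V₂ = 10.9 L, P₂ = 546 kPa.

10.9 L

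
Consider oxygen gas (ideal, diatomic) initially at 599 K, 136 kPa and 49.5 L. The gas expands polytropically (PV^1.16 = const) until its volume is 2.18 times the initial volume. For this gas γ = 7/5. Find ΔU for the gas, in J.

n = P₁V₁/(RT₁) = 136×49.5/(8.314×599) = 1.35 mol.
Polytropic n=1.16: T₂ = T₁(V₁/V₂)^(n−1) = 599×(0.459)^0.16 = 529 K; P₂ = P₁(V₁/V₂)^n = 55.1 kPa.
For an ideal gas ΔU = nCvΔT with Cv = (5/2)R = 20.8 J/(mol·K).
ΔU = 1.35×20.8×(529−599) = -1970 J.

-1970 J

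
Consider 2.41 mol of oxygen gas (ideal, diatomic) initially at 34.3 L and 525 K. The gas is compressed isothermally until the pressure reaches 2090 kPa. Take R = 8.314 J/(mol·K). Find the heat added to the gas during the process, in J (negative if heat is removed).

-20200 J

P₁ = nRT₁/V₁ = 2.41×8.314×525/34.3 = 307 kPa.
Isothermal: T stays 525 K; PV = const ⇒ V₂ = 5.03 L, P₂ = 2090 kPa.
ΔU = 0 (ideal gas, T constant).
W = nRT ln(V₂/V₁) = 2.41×8.314×525×ln(0.147) = -20200 J.
Q = ΔU + W = -20200 J.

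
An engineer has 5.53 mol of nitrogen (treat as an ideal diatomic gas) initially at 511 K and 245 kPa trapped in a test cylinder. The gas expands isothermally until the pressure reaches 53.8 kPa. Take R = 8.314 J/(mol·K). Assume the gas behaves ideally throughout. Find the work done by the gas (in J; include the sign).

V₁ = nRT₁/P₁ = 5.53×8.314×511/245 = 95.9 L.
Isothermal: T stays 511 K; PV = const ⇒ V₂ = 437 L, P₂ = 53.8 kPa.
W = nRT ln(V₂/V₁) = 5.53×8.314×511×ln(4.55) = 35600 J.

35600 J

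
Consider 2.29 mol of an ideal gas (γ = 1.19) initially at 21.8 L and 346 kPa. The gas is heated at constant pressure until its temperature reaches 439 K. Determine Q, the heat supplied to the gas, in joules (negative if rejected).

5110 J

T₁ = P₁V₁/(nR) = 346×21.8/(2.29×8.314) = 396 K.
Isobaric: P stays 346 kPa; V/T = const ⇒ T₂ = 439 K, V₂ = 24.2 L.
W = PΔV = 346×(24.2−21.8) kPa·L = 815 J.
ΔU = nCvΔT = 2.29×43.8×(439−396) = 4290 J.
Q = ΔU + W = nCpΔT = 5110 J.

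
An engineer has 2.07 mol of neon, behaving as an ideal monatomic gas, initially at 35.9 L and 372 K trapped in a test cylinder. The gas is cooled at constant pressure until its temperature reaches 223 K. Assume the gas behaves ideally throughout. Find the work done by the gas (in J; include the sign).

P₁ = nRT₁/V₁ = 2.07×8.314×372/35.9 = 178 kPa.
Isobaric: P stays 178 kPa; V/T = const ⇒ T₂ = 223 K, V₂ = 21.5 L.
W = PΔV = 178×(21.5−35.9) kPa·L = -2560 J.

-2560 J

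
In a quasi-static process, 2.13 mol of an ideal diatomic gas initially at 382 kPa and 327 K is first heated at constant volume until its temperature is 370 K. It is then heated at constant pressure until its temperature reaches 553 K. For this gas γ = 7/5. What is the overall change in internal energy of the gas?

V₁ = nRT₁/P₁ = 2.13×8.314×327/382 = 15.2 L.
Step 1 — Isochoric: V stays 15.2 L; P/T = const ⇒ T₂ = 370 K, P₂ = 432 kPa.
W = 0 (no volume change).
ΔU = nCvΔT = 2.13×20.8×(370−327) = 1900 J.
Q = ΔU = 1900 J.
State after step 1: P = 432 kPa, V = 15.2 L, T = 370 K.
Step 2 — Isobaric: P stays 432 kPa; V/T = const ⇒ T₂ = 553 K, V₂ = 22.7 L.
W = PΔV = 432×(22.7−15.2) kPa·L = 3240 J.
ΔU = nCvΔT = 2.13×20.8×(553−370) = 8100 J.
Q = ΔU + W = nCpΔT = 11300 J.
Net over both steps: W = 3240 J, Q = 13200 J, ΔU = 10000 J.

10000 J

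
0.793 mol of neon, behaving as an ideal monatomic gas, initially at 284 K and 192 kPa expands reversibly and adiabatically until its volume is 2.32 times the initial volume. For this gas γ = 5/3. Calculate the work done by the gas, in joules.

V₁ = nRT₁/P₁ = 0.793×8.314×284/192 = 9.75 L.
Adiabatic: TV^(γ−1) = const ⇒ T₂ = 284×(0.431)^0.667 = 162 K; PV^γ = const ⇒ P₂ = 47.2 kPa.
ΔU = nCvΔT = 0.793×12.5×(162−284) = -1210 J.
Q = 0 for an adiabatic process, so W = −ΔU = 1210 J.

1210 J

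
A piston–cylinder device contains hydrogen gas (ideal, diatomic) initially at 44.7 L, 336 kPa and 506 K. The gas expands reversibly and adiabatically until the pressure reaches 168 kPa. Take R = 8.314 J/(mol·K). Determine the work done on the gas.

-6750 J

n = P₁V₁/(RT₁) = 336×44.7/(8.314×506) = 3.57 mol.
Adiabatic: T₂/T₁ = (P₂/P₁)^((γ−1)/γ) ⇒ T₂ = 506×(0.500)^0.286 = 415 K; V₂ = 73.3 L.
ΔU = nCvΔT = 3.57×20.8×(415−506) = -6750 J.
Q = 0 for an adiabatic process, so W = −ΔU = 6750 J.
Work done on the gas = −W_by = -6750 J.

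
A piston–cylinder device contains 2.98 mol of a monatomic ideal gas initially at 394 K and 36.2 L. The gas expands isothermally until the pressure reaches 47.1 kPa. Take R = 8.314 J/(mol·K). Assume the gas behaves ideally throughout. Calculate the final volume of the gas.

P₁ = nRT₁/V₁ = 2.98×8.314×394/36.2 = 270 kPa.
Isothermal: T stays 394 K; PV = const ⇒ V₂ = 207 L, P₂ = 47.1 kPa.

207 L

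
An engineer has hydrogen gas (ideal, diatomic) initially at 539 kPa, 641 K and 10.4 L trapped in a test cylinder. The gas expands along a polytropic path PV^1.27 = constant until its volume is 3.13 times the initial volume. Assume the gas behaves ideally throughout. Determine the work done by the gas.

5500 J

n = P₁V₁/(RT₁) = 539×10.4/(8.314×641) = 1.05 mol.
Polytropic n=1.27: T₂ = T₁(V₁/V₂)^(n−1) = 641×(0.319)^0.27 = 471 K; P₂ = P₁(V₁/V₂)^n = 127 kPa.
W = (P₁V₁−P₂V₂)/(n−1) = (539×10.4−127×32.6)/0.27 = 5500 J.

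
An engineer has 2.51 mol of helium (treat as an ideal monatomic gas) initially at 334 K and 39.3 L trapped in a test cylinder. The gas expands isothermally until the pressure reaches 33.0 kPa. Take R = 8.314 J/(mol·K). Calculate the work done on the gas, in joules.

P₁ = nRT₁/V₁ = 2.51×8.314×334/39.3 = 177 kPa.
Isothermal: T stays 334 K; PV = const ⇒ V₂ = 211 L, P₂ = 33.0 kPa.
W = nRT ln(V₂/V₁) = 2.51×8.314×334×ln(5.37) = 11700 J.
Work done on the gas = −W_by = -11700 J.

-11700 J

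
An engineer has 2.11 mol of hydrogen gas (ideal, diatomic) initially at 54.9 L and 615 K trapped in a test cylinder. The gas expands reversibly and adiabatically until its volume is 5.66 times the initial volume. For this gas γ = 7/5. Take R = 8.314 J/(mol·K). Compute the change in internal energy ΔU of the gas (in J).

P₁ = nRT₁/V₁ = 2.11×8.314×615/54.9 = 197 kPa.
Adiabatic: TV^(γ−1) = const ⇒ T₂ = 615×(0.177)^0.400 = 307 K; PV^γ = const ⇒ P₂ = 17.4 kPa.
For an ideal gas ΔU = nCvΔT with Cv = (5/2)R = 20.8 J/(mol·K).
ΔU = 2.11×20.8×(307−615) = -13500 J.

-13500 J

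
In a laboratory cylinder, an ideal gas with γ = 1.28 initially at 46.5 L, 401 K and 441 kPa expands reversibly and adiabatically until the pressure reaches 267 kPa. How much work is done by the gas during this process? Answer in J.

7610 J

n = P₁V₁/(RT₁) = 441×46.5/(8.314×401) = 6.15 mol.
Adiabatic: T₂/T₁ = (P₂/P₁)^((γ−1)/γ) ⇒ T₂ = 401×(0.605)^0.219 = 359 K; V₂ = 68.8 L.
ΔU = nCvΔT = 6.15×29.7×(359−401) = -7610 J.
Q = 0 for an adiabatic process, so W = −ΔU = 7610 J.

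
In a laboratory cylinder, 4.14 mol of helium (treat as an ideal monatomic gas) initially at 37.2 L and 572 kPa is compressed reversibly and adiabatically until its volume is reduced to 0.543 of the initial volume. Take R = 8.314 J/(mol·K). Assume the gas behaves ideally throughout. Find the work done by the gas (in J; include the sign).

-16000 J

T₁ = P₁V₁/(nR) = 572×37.2/(4.14×8.314) = 618 K.
Adiabatic: TV^(γ−1) = const ⇒ T₂ = 618×(1.84)^0.667 = 929 K; PV^γ = const ⇒ P₂ = 1580 kPa.
ΔU = nCvΔT = 4.14×12.5×(929−618) = 16000 J.
Q = 0 for an adiabatic process, so W = −ΔU = -16000 J.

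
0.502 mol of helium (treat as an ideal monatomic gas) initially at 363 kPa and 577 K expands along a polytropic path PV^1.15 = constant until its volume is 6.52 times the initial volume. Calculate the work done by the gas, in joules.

3940 J

V₁ = nRT₁/P₁ = 0.502×8.314×577/363 = 6.63 L.
Polytropic n=1.15: T₂ = T₁(V₁/V₂)^(n−1) = 577×(0.153)^0.15 = 436 K; P₂ = P₁(V₁/V₂)^n = 42.0 kPa.
W = (P₁V₁−P₂V₂)/(n−1) = (363×6.63−42.0×43.3)/0.15 = 3940 J.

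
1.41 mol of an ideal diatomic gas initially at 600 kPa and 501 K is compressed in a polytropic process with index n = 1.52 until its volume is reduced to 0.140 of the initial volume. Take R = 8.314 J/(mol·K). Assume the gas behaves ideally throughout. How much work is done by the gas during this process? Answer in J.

-20100 J

V₁ = nRT₁/P₁ = 1.41×8.314×501/600 = 9.79 L.
Polytropic n=1.52: T₂ = T₁(V₁/V₂)^(n−1) = 501×(7.14)^0.52 = 1390 K; P₂ = P₁(V₁/V₂)^n = 11900 kPa.
W = (P₁V₁−P₂V₂)/(n−1) = (600×9.79−11900×1.37)/0.52 = -20100 J.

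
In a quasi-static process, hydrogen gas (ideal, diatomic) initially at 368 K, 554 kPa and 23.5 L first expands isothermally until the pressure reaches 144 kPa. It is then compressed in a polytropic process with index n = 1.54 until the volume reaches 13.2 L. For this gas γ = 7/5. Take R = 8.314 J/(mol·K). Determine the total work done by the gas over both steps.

-26500 J

n = P₁V₁/(RT₁) = 554×23.5/(8.314×368) = 4.26 mol.
Step 1 — Isothermal: T stays 368 K; PV = const ⇒ V₂ = 90.4 L, P₂ = 144 kPa.
ΔU = 0 (ideal gas, T constant).
W = nRT ln(V₂/V₁) = 4.26×8.314×368×ln(3.85) = 17500 J.
Q = ΔU + W = 17500 J.
State after step 1: P = 144 kPa, V = 90.4 L, T = 368 K.
Step 2 — Polytropic n=1.54: T₂ = T₁(V₁/V₂)^(n−1) = 368×(6.85)^0.54 = 1040 K; P₂ = P₁(V₁/V₂)^n = 2790 kPa.
W = (P₁V₁−P₂V₂)/(n−1) = (144×90.4−2790×13.2)/0.54 = -44000 J.
ΔU = nCvΔT = 4.26×20.8×(1040−368) = 59400 J.
Q = ΔU + W = 15400 J.
Net over both steps: W = -26500 J, Q = 33000 J, ΔU = 59400 J.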